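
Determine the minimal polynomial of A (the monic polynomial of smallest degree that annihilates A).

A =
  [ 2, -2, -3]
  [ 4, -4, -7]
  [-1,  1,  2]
x^3

The characteristic polynomial is χ_A(x) = x^3, so the eigenvalues are known. The minimal polynomial is
  m_A(x) = Π_λ (x − λ)^{k_λ}
where k_λ is the size of the *largest* Jordan block for λ (equivalently, the smallest k with (A − λI)^k v = 0 for every generalised eigenvector v of λ).

  λ = 0: largest Jordan block has size 3, contributing (x − 0)^3

So m_A(x) = x^3 = x^3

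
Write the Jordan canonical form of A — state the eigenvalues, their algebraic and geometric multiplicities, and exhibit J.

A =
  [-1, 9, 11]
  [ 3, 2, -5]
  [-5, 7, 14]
J_3(5)

The characteristic polynomial is
  det(x·I − A) = x^3 - 15*x^2 + 75*x - 125 = (x - 5)^3

Eigenvalues and multiplicities (the geometric multiplicity of λ is n − rank(A − λI), which equals the number of Jordan blocks for λ):
  λ = 5: algebraic multiplicity = 3, geometric multiplicity = 1

Determining the block sizes for each eigenvalue:
  λ = 5: one block (gm = 1), so the single block has size am = 3 → block sizes [3]

Assembling the blocks gives a Jordan form
J =
  [5, 1, 0]
  [0, 5, 1]
  [0, 0, 5]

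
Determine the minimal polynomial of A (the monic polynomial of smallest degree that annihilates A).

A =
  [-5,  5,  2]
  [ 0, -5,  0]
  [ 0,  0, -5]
x^2 + 10*x + 25

The characteristic polynomial is χ_A(x) = (x + 5)^3, so the eigenvalues are known. The minimal polynomial is
  m_A(x) = Π_λ (x − λ)^{k_λ}
where k_λ is the size of the *largest* Jordan block for λ (equivalently, the smallest k with (A − λI)^k v = 0 for every generalised eigenvector v of λ).

  λ = -5: largest Jordan block has size 2, contributing (x + 5)^2

So m_A(x) = (x + 5)^2 = x^2 + 10*x + 25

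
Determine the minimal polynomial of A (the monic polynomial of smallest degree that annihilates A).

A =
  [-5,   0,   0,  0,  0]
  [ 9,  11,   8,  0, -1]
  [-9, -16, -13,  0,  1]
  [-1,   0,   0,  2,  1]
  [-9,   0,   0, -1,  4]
x^4 - 4*x^3 - 18*x^2 + 108*x - 135

The characteristic polynomial is χ_A(x) = (x - 3)^3*(x + 5)^2, so the eigenvalues are known. The minimal polynomial is
  m_A(x) = Π_λ (x − λ)^{k_λ}
where k_λ is the size of the *largest* Jordan block for λ (equivalently, the smallest k with (A − λI)^k v = 0 for every generalised eigenvector v of λ).

  λ = -5: largest Jordan block has size 1, contributing (x + 5)
  λ = 3: largest Jordan block has size 3, contributing (x − 3)^3

So m_A(x) = (x - 3)^3*(x + 5) = x^4 - 4*x^3 - 18*x^2 + 108*x - 135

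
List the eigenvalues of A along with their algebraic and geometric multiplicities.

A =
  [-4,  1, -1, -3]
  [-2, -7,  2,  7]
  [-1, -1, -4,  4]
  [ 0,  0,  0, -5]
λ = -5: alg = 4, geom = 2

Step 1 — factor the characteristic polynomial to read off the algebraic multiplicities:
  χ_A(x) = (x + 5)^4

Step 2 — compute geometric multiplicities via the rank-nullity identity g(λ) = n − rank(A − λI):
  rank(A − (-5)·I) = 2, so dim ker(A − (-5)·I) = n − 2 = 2

Summary:
  λ = -5: algebraic multiplicity = 4, geometric multiplicity = 2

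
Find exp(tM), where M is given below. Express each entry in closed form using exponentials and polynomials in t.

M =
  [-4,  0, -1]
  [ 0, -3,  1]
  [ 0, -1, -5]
e^{tM} =
  [exp(-4*t), t^2*exp(-4*t)/2, t^2*exp(-4*t)/2 - t*exp(-4*t)]
  [0, t*exp(-4*t) + exp(-4*t), t*exp(-4*t)]
  [0, -t*exp(-4*t), -t*exp(-4*t) + exp(-4*t)]

Strategy: write M = P · J · P⁻¹ where J is a Jordan canonical form, so e^{tM} = P · e^{tJ} · P⁻¹, and e^{tJ} can be computed block-by-block.

M has Jordan form
J =
  [-4,  1,  0]
  [ 0, -4,  1]
  [ 0,  0, -4]
(up to reordering of blocks).

Per-block formulas:
  For a 3×3 Jordan block J_3(-4): exp(t · J_3(-4)) = e^(-4t)·(I + t·N + (t^2/2)·N^2), where N is the 3×3 nilpotent shift.

After assembling e^{tJ} and conjugating by P, we get:

e^{tM} =
  [exp(-4*t), t^2*exp(-4*t)/2, t^2*exp(-4*t)/2 - t*exp(-4*t)]
  [0, t*exp(-4*t) + exp(-4*t), t*exp(-4*t)]
  [0, -t*exp(-4*t), -t*exp(-4*t) + exp(-4*t)]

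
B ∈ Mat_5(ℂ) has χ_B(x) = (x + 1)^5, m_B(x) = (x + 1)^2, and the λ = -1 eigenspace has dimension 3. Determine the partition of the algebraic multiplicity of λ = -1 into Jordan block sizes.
Block sizes for λ = -1: [2, 2, 1]

Step 1 — from the characteristic polynomial, algebraic multiplicity of λ = -1 is 5. From dim ker(B − (-1)·I) = 3, there are exactly 3 Jordan blocks for λ = -1.
Step 2 — from the minimal polynomial, the factor (x + 1)^2 tells us the largest block for λ = -1 has size 2.
Step 3 — with total size 5, 3 blocks, and largest block 2, the block sizes (in nonincreasing order) are [2, 2, 1].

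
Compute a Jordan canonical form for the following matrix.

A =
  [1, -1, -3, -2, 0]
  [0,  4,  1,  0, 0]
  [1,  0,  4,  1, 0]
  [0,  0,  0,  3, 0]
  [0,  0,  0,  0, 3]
J_3(3) ⊕ J_1(3) ⊕ J_1(3)

The characteristic polynomial is
  det(x·I − A) = x^5 - 15*x^4 + 90*x^3 - 270*x^2 + 405*x - 243 = (x - 3)^5

Eigenvalues and multiplicities (the geometric multiplicity of λ is n − rank(A − λI), which equals the number of Jordan blocks for λ):
  λ = 3: algebraic multiplicity = 5, geometric multiplicity = 3

Determining the block sizes for each eigenvalue:
  λ = 3: with am = 5 and gm = 3, the partition is not yet determined (e.g. several partitions of 5 into 3 parts exist). Let N = A − (3)·I. Computing rank(N^1) = 2, rank(N^2) = 1, rank(N^3) = 0; the number of blocks of size ≥ j is rank(N^{j−1}) − rank(N^j), giving [3, 1, 1]. So we have 1 block(s) of size 3, 2 block(s) of size 1 → block sizes [3, 1, 1]

Assembling the blocks gives a Jordan form
J =
  [3, 1, 0, 0, 0]
  [0, 3, 1, 0, 0]
  [0, 0, 3, 0, 0]
  [0, 0, 0, 3, 0]
  [0, 0, 0, 0, 3]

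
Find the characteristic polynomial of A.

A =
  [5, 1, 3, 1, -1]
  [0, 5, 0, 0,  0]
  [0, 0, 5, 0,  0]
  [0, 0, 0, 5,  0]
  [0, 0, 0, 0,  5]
x^5 - 25*x^4 + 250*x^3 - 1250*x^2 + 3125*x - 3125

Expanding det(x·I − A) (e.g. by cofactor expansion or by noting that A is similar to its Jordan form J, which has the same characteristic polynomial as A) gives
  χ_A(x) = x^5 - 25*x^4 + 250*x^3 - 1250*x^2 + 3125*x - 3125
which factors as (x - 5)^5. The eigenvalues (with algebraic multiplicities) are λ = 5 with multiplicity 5.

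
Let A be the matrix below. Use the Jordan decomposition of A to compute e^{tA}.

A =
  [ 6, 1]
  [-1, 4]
e^{tA} =
  [t*exp(5*t) + exp(5*t), t*exp(5*t)]
  [-t*exp(5*t), -t*exp(5*t) + exp(5*t)]

Strategy: write A = P · J · P⁻¹ where J is a Jordan canonical form, so e^{tA} = P · e^{tJ} · P⁻¹, and e^{tJ} can be computed block-by-block.

A has Jordan form
J =
  [5, 1]
  [0, 5]
(up to reordering of blocks).

Per-block formulas:
  For a 2×2 Jordan block J_2(5): exp(t · J_2(5)) = e^(5t)·(I + t·N), where N is the 2×2 nilpotent shift.

After assembling e^{tJ} and conjugating by P, we get:

e^{tA} =
  [t*exp(5*t) + exp(5*t), t*exp(5*t)]
  [-t*exp(5*t), -t*exp(5*t) + exp(5*t)]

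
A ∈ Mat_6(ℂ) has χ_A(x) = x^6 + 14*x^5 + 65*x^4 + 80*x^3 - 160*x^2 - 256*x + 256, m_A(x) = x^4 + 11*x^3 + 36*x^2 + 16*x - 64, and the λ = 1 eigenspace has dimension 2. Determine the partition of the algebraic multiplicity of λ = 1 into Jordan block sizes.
Block sizes for λ = 1: [1, 1]

Step 1 — from the characteristic polynomial, algebraic multiplicity of λ = 1 is 2. From dim ker(A − (1)·I) = 2, there are exactly 2 Jordan blocks for λ = 1.
Step 2 — from the minimal polynomial, the factor (x − 1) tells us the largest block for λ = 1 has size 1.
Step 3 — with total size 2, 2 blocks, and largest block 1, the block sizes (in nonincreasing order) are [1, 1].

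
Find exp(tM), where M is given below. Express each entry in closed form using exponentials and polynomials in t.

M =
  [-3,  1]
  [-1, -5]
e^{tM} =
  [t*exp(-4*t) + exp(-4*t), t*exp(-4*t)]
  [-t*exp(-4*t), -t*exp(-4*t) + exp(-4*t)]

Strategy: write M = P · J · P⁻¹ where J is a Jordan canonical form, so e^{tM} = P · e^{tJ} · P⁻¹, and e^{tJ} can be computed block-by-block.

M has Jordan form
J =
  [-4,  1]
  [ 0, -4]
(up to reordering of blocks).

Per-block formulas:
  For a 2×2 Jordan block J_2(-4): exp(t · J_2(-4)) = e^(-4t)·(I + t·N), where N is the 2×2 nilpotent shift.

After assembling e^{tJ} and conjugating by P, we get:

e^{tM} =
  [t*exp(-4*t) + exp(-4*t), t*exp(-4*t)]
  [-t*exp(-4*t), -t*exp(-4*t) + exp(-4*t)]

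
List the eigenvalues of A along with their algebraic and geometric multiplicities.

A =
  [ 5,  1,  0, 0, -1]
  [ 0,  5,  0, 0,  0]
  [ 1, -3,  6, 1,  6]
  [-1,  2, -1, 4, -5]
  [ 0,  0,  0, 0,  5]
λ = 5: alg = 5, geom = 3

Step 1 — factor the characteristic polynomial to read off the algebraic multiplicities:
  χ_A(x) = (x - 5)^5

Step 2 — compute geometric multiplicities via the rank-nullity identity g(λ) = n − rank(A − λI):
  rank(A − (5)·I) = 2, so dim ker(A − (5)·I) = n − 2 = 3

Summary:
  λ = 5: algebraic multiplicity = 5, geometric multiplicity = 3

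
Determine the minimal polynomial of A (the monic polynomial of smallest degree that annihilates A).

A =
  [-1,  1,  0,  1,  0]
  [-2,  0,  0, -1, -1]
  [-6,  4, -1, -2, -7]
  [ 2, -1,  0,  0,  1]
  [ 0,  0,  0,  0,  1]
x^4 - 2*x^2 + 1

The characteristic polynomial is χ_A(x) = (x - 1)^2*(x + 1)^3, so the eigenvalues are known. The minimal polynomial is
  m_A(x) = Π_λ (x − λ)^{k_λ}
where k_λ is the size of the *largest* Jordan block for λ (equivalently, the smallest k with (A − λI)^k v = 0 for every generalised eigenvector v of λ).

  λ = -1: largest Jordan block has size 2, contributing (x + 1)^2
  λ = 1: largest Jordan block has size 2, contributing (x − 1)^2

So m_A(x) = (x - 1)^2*(x + 1)^2 = x^4 - 2*x^2 + 1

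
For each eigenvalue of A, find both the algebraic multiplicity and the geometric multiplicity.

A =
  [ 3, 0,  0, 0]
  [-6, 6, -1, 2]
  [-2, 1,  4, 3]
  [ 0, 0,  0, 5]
λ = 3: alg = 1, geom = 1; λ = 5: alg = 3, geom = 1

Step 1 — factor the characteristic polynomial to read off the algebraic multiplicities:
  χ_A(x) = (x - 5)^3*(x - 3)

Step 2 — compute geometric multiplicities via the rank-nullity identity g(λ) = n − rank(A − λI):
  rank(A − (3)·I) = 3, so dim ker(A − (3)·I) = n − 3 = 1
  rank(A − (5)·I) = 3, so dim ker(A − (5)·I) = n − 3 = 1

Summary:
  λ = 3: algebraic multiplicity = 1, geometric multiplicity = 1
  λ = 5: algebraic multiplicity = 3, geometric multiplicity = 1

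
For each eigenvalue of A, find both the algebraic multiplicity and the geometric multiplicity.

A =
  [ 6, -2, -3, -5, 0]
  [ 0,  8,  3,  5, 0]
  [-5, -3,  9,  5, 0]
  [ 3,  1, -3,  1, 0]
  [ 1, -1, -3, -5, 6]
λ = 6: alg = 5, geom = 3

Step 1 — factor the characteristic polynomial to read off the algebraic multiplicities:
  χ_A(x) = (x - 6)^5

Step 2 — compute geometric multiplicities via the rank-nullity identity g(λ) = n − rank(A − λI):
  rank(A − (6)·I) = 2, so dim ker(A − (6)·I) = n − 2 = 3

Summary:
  λ = 6: algebraic multiplicity = 5, geometric multiplicity = 3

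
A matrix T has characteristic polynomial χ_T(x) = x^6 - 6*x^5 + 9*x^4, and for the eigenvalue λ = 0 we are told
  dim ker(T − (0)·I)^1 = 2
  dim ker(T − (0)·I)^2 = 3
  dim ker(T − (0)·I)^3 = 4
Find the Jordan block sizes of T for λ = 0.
Block sizes for λ = 0: [3, 1]

From the dimensions of kernels of powers, the number of Jordan blocks of size at least j is d_j − d_{j−1} where d_j = dim ker(N^j) (with d_0 = 0). Computing the differences gives [2, 1, 1].
The number of blocks of size exactly k is (#blocks of size ≥ k) − (#blocks of size ≥ k + 1), so the partition is: 1 block(s) of size 1, 1 block(s) of size 3.
In nonincreasing order the block sizes are [3, 1].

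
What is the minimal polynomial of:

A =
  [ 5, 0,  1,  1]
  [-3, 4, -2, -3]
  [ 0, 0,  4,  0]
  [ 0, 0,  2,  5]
x^4 - 18*x^3 + 121*x^2 - 360*x + 400

The characteristic polynomial is χ_A(x) = (x - 5)^2*(x - 4)^2, so the eigenvalues are known. The minimal polynomial is
  m_A(x) = Π_λ (x − λ)^{k_λ}
where k_λ is the size of the *largest* Jordan block for λ (equivalently, the smallest k with (A − λI)^k v = 0 for every generalised eigenvector v of λ).

  λ = 4: largest Jordan block has size 2, contributing (x − 4)^2
  λ = 5: largest Jordan block has size 2, contributing (x − 5)^2

So m_A(x) = (x - 5)^2*(x - 4)^2 = x^4 - 18*x^3 + 121*x^2 - 360*x + 400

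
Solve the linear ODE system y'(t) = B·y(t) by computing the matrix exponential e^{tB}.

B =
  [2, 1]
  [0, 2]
e^{tB} =
  [exp(2*t), t*exp(2*t)]
  [0, exp(2*t)]

Strategy: write B = P · J · P⁻¹ where J is a Jordan canonical form, so e^{tB} = P · e^{tJ} · P⁻¹, and e^{tJ} can be computed block-by-block.

B has Jordan form
J =
  [2, 1]
  [0, 2]
(up to reordering of blocks).

Per-block formulas:
  For a 2×2 Jordan block J_2(2): exp(t · J_2(2)) = e^(2t)·(I + t·N), where N is the 2×2 nilpotent shift.

After assembling e^{tJ} and conjugating by P, we get:

e^{tB} =
  [exp(2*t), t*exp(2*t)]
  [0, exp(2*t)]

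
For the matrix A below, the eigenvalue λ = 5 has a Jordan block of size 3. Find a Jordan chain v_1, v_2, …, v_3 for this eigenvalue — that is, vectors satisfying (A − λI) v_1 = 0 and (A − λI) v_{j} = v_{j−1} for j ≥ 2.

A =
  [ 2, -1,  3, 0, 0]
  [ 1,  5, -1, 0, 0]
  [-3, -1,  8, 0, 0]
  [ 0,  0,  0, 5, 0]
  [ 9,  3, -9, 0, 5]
A Jordan chain for λ = 5 of length 3:
v_1 = (-1, 0, -1, 0, 3)ᵀ
v_2 = (-3, 1, -3, 0, 9)ᵀ
v_3 = (1, 0, 0, 0, 0)ᵀ

Let N = A − (5)·I. We want v_3 with N^3 v_3 = 0 but N^2 v_3 ≠ 0; then v_{j-1} := N · v_j for j = 3, …, 2.

Pick v_3 = (1, 0, 0, 0, 0)ᵀ.
Then v_2 = N · v_3 = (-3, 1, -3, 0, 9)ᵀ.
Then v_1 = N · v_2 = (-1, 0, -1, 0, 3)ᵀ.

Sanity check: (A − (5)·I) v_1 = (0, 0, 0, 0, 0)ᵀ = 0. ✓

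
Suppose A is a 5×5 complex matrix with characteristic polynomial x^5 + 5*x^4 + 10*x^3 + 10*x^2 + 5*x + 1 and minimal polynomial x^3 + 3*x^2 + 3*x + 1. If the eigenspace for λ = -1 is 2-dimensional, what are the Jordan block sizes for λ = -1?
Block sizes for λ = -1: [3, 2]

Step 1 — from the characteristic polynomial, algebraic multiplicity of λ = -1 is 5. From dim ker(A − (-1)·I) = 2, there are exactly 2 Jordan blocks for λ = -1.
Step 2 — from the minimal polynomial, the factor (x + 1)^3 tells us the largest block for λ = -1 has size 3.
Step 3 — with total size 5, 2 blocks, and largest block 3, the block sizes (in nonincreasing order) are [3, 2].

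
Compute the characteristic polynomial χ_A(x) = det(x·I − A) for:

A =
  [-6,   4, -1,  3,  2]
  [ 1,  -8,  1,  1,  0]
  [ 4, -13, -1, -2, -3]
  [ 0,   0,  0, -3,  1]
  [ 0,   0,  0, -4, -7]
x^5 + 25*x^4 + 250*x^3 + 1250*x^2 + 3125*x + 3125

Expanding det(x·I − A) (e.g. by cofactor expansion or by noting that A is similar to its Jordan form J, which has the same characteristic polynomial as A) gives
  χ_A(x) = x^5 + 25*x^4 + 250*x^3 + 1250*x^2 + 3125*x + 3125
which factors as (x + 5)^5. The eigenvalues (with algebraic multiplicities) are λ = -5 with multiplicity 5.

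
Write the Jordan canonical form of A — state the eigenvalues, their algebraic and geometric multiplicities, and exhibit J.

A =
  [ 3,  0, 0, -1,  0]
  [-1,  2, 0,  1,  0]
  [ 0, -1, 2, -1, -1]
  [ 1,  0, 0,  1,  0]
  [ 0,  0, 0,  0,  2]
J_2(2) ⊕ J_2(2) ⊕ J_1(2)

The characteristic polynomial is
  det(x·I − A) = x^5 - 10*x^4 + 40*x^3 - 80*x^2 + 80*x - 32 = (x - 2)^5

Eigenvalues and multiplicities (the geometric multiplicity of λ is n − rank(A − λI), which equals the number of Jordan blocks for λ):
  λ = 2: algebraic multiplicity = 5, geometric multiplicity = 3

Determining the block sizes for each eigenvalue:
  λ = 2: with am = 5 and gm = 3, the partition is not yet determined (e.g. several partitions of 5 into 3 parts exist). Let N = A − (2)·I. Computing rank(N^1) = 2, rank(N^2) = 0; the number of blocks of size ≥ j is rank(N^{j−1}) − rank(N^j), giving [3, 2]. So we have 2 block(s) of size 2, 1 block(s) of size 1 → block sizes [2, 2, 1]

Assembling the blocks gives a Jordan form
J =
  [2, 1, 0, 0, 0]
  [0, 2, 0, 0, 0]
  [0, 0, 2, 1, 0]
  [0, 0, 0, 2, 0]
  [0, 0, 0, 0, 2]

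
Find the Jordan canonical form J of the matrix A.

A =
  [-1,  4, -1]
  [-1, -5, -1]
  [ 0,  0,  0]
J_2(-3) ⊕ J_1(0)

The characteristic polynomial is
  det(x·I − A) = x^3 + 6*x^2 + 9*x = x*(x + 3)^2

Eigenvalues and multiplicities (the geometric multiplicity of λ is n − rank(A − λI), which equals the number of Jordan blocks for λ):
  λ = -3: algebraic multiplicity = 2, geometric multiplicity = 1
  λ = 0: algebraic multiplicity = 1, geometric multiplicity = 1

Determining the block sizes for each eigenvalue:
  λ = -3: one block (gm = 1), so the single block has size am = 2 → block sizes [2]
  λ = 0: one block (gm = 1), so the single block has size am = 1 → block sizes [1]

Assembling the blocks gives a Jordan form
J =
  [-3,  1, 0]
  [ 0, -3, 0]
  [ 0,  0, 0]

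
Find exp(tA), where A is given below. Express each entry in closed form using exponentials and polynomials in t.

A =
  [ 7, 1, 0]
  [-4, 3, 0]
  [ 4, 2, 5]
e^{tA} =
  [2*t*exp(5*t) + exp(5*t), t*exp(5*t), 0]
  [-4*t*exp(5*t), -2*t*exp(5*t) + exp(5*t), 0]
  [4*t*exp(5*t), 2*t*exp(5*t), exp(5*t)]

Strategy: write A = P · J · P⁻¹ where J is a Jordan canonical form, so e^{tA} = P · e^{tJ} · P⁻¹, and e^{tJ} can be computed block-by-block.

A has Jordan form
J =
  [5, 1, 0]
  [0, 5, 0]
  [0, 0, 5]
(up to reordering of blocks).

Per-block formulas:
  For a 2×2 Jordan block J_2(5): exp(t · J_2(5)) = e^(5t)·(I + t·N), where N is the 2×2 nilpotent shift.
  For a 1×1 block at λ = 5: exp(t · [5]) = [e^(5t)].

After assembling e^{tJ} and conjugating by P, we get:

e^{tA} =
  [2*t*exp(5*t) + exp(5*t), t*exp(5*t), 0]
  [-4*t*exp(5*t), -2*t*exp(5*t) + exp(5*t), 0]
  [4*t*exp(5*t), 2*t*exp(5*t), exp(5*t)]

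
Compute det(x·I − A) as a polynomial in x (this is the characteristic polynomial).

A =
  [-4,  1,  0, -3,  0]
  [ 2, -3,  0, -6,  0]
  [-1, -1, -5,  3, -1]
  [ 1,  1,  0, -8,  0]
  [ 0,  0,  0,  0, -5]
x^5 + 25*x^4 + 250*x^3 + 1250*x^2 + 3125*x + 3125

Expanding det(x·I − A) (e.g. by cofactor expansion or by noting that A is similar to its Jordan form J, which has the same characteristic polynomial as A) gives
  χ_A(x) = x^5 + 25*x^4 + 250*x^3 + 1250*x^2 + 3125*x + 3125
which factors as (x + 5)^5. The eigenvalues (with algebraic multiplicities) are λ = -5 with multiplicity 5.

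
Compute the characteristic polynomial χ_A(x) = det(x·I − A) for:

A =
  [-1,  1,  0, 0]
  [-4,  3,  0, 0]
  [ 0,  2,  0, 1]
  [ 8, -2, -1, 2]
x^4 - 4*x^3 + 6*x^2 - 4*x + 1

Expanding det(x·I − A) (e.g. by cofactor expansion or by noting that A is similar to its Jordan form J, which has the same characteristic polynomial as A) gives
  χ_A(x) = x^4 - 4*x^3 + 6*x^2 - 4*x + 1
which factors as (x - 1)^4. The eigenvalues (with algebraic multiplicities) are λ = 1 with multiplicity 4.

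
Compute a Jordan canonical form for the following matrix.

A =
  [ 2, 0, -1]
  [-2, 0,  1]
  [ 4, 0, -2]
J_2(0) ⊕ J_1(0)

The characteristic polynomial is
  det(x·I − A) = x^3

Eigenvalues and multiplicities (the geometric multiplicity of λ is n − rank(A − λI), which equals the number of Jordan blocks for λ):
  λ = 0: algebraic multiplicity = 3, geometric multiplicity = 2

Determining the block sizes for each eigenvalue:
  λ = 0: 2 blocks summing to 3 forces exactly one block of size 2 and the rest size 1 → block sizes [2, 1]

Assembling the blocks gives a Jordan form
J =
  [0, 1, 0]
  [0, 0, 0]
  [0, 0, 0]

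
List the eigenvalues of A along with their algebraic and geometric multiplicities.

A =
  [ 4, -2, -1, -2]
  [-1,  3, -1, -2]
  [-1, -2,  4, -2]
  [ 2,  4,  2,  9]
λ = 5: alg = 4, geom = 3

Step 1 — factor the characteristic polynomial to read off the algebraic multiplicities:
  χ_A(x) = (x - 5)^4

Step 2 — compute geometric multiplicities via the rank-nullity identity g(λ) = n − rank(A − λI):
  rank(A − (5)·I) = 1, so dim ker(A − (5)·I) = n − 1 = 3

Summary:
  λ = 5: algebraic multiplicity = 4, geometric multiplicity = 3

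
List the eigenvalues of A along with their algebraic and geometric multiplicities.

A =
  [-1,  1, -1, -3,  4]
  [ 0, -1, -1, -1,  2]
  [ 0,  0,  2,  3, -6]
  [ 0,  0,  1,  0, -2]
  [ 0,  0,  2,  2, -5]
λ = -1: alg = 5, geom = 3

Step 1 — factor the characteristic polynomial to read off the algebraic multiplicities:
  χ_A(x) = (x + 1)^5

Step 2 — compute geometric multiplicities via the rank-nullity identity g(λ) = n − rank(A − λI):
  rank(A − (-1)·I) = 2, so dim ker(A − (-1)·I) = n − 2 = 3

Summary:
  λ = -1: algebraic multiplicity = 5, geometric multiplicity = 3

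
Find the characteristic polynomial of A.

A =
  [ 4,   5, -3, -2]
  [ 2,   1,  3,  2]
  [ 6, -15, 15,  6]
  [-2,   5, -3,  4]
x^4 - 24*x^3 + 216*x^2 - 864*x + 1296

Expanding det(x·I − A) (e.g. by cofactor expansion or by noting that A is similar to its Jordan form J, which has the same characteristic polynomial as A) gives
  χ_A(x) = x^4 - 24*x^3 + 216*x^2 - 864*x + 1296
which factors as (x - 6)^4. The eigenvalues (with algebraic multiplicities) are λ = 6 with multiplicity 4.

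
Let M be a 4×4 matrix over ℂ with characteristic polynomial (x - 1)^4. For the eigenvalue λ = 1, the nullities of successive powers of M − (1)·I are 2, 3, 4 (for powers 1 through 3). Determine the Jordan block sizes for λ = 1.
Block sizes for λ = 1: [3, 1]

From the dimensions of kernels of powers, the number of Jordan blocks of size at least j is d_j − d_{j−1} where d_j = dim ker(N^j) (with d_0 = 0). Computing the differences gives [2, 1, 1].
The number of blocks of size exactly k is (#blocks of size ≥ k) − (#blocks of size ≥ k + 1), so the partition is: 1 block(s) of size 1, 1 block(s) of size 3.
In nonincreasing order the block sizes are [3, 1].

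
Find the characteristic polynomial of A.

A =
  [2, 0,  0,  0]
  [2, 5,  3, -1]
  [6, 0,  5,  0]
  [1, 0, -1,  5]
x^4 - 17*x^3 + 105*x^2 - 275*x + 250

Expanding det(x·I − A) (e.g. by cofactor expansion or by noting that A is similar to its Jordan form J, which has the same characteristic polynomial as A) gives
  χ_A(x) = x^4 - 17*x^3 + 105*x^2 - 275*x + 250
which factors as (x - 5)^3*(x - 2). The eigenvalues (with algebraic multiplicities) are λ = 2 with multiplicity 1, λ = 5 with multiplicity 3.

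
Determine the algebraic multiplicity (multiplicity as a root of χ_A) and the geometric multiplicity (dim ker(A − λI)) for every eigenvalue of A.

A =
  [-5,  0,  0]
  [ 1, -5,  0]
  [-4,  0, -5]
λ = -5: alg = 3, geom = 2

Step 1 — factor the characteristic polynomial to read off the algebraic multiplicities:
  χ_A(x) = (x + 5)^3

Step 2 — compute geometric multiplicities via the rank-nullity identity g(λ) = n − rank(A − λI):
  rank(A − (-5)·I) = 1, so dim ker(A − (-5)·I) = n − 1 = 2

Summary:
  λ = -5: algebraic multiplicity = 3, geometric multiplicity = 2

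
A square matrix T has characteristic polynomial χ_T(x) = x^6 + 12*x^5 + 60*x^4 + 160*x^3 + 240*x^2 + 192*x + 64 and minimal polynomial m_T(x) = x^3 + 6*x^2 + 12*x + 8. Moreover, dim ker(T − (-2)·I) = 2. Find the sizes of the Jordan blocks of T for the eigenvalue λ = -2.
Block sizes for λ = -2: [3, 3]

Step 1 — from the characteristic polynomial, algebraic multiplicity of λ = -2 is 6. From dim ker(T − (-2)·I) = 2, there are exactly 2 Jordan blocks for λ = -2.
Step 2 — from the minimal polynomial, the factor (x + 2)^3 tells us the largest block for λ = -2 has size 3.
Step 3 — with total size 6, 2 blocks, and largest block 3, the block sizes (in nonincreasing order) are [3, 3].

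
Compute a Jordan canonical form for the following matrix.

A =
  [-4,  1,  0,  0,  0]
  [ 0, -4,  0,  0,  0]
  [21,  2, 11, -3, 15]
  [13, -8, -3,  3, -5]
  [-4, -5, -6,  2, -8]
J_2(-4) ⊕ J_2(2) ⊕ J_1(2)

The characteristic polynomial is
  det(x·I − A) = x^5 + 2*x^4 - 20*x^3 - 8*x^2 + 128*x - 128 = (x - 2)^3*(x + 4)^2

Eigenvalues and multiplicities (the geometric multiplicity of λ is n − rank(A − λI), which equals the number of Jordan blocks for λ):
  λ = -4: algebraic multiplicity = 2, geometric multiplicity = 1
  λ = 2: algebraic multiplicity = 3, geometric multiplicity = 2

Determining the block sizes for each eigenvalue:
  λ = -4: one block (gm = 1), so the single block has size am = 2 → block sizes [2]
  λ = 2: 2 blocks summing to 3 forces exactly one block of size 2 and the rest size 1 → block sizes [2, 1]

Assembling the blocks gives a Jordan form
J =
  [-4,  1, 0, 0, 0]
  [ 0, -4, 0, 0, 0]
  [ 0,  0, 2, 1, 0]
  [ 0,  0, 0, 2, 0]
  [ 0,  0, 0, 0, 2]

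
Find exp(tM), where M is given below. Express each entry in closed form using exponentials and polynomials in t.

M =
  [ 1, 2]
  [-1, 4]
e^{tM} =
  [-exp(3*t) + 2*exp(2*t), 2*exp(3*t) - 2*exp(2*t)]
  [-exp(3*t) + exp(2*t), 2*exp(3*t) - exp(2*t)]

Strategy: write M = P · J · P⁻¹ where J is a Jordan canonical form, so e^{tM} = P · e^{tJ} · P⁻¹, and e^{tJ} can be computed block-by-block.

M has Jordan form
J =
  [2, 0]
  [0, 3]
(up to reordering of blocks).

Per-block formulas:
  For a 1×1 block at λ = 2: exp(t · [2]) = [e^(2t)].
  For a 1×1 block at λ = 3: exp(t · [3]) = [e^(3t)].

After assembling e^{tJ} and conjugating by P, we get:

e^{tM} =
  [-exp(3*t) + 2*exp(2*t), 2*exp(3*t) - 2*exp(2*t)]
  [-exp(3*t) + exp(2*t), 2*exp(3*t) - exp(2*t)]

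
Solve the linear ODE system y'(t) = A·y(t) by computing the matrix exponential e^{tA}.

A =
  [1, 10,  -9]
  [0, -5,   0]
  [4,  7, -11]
e^{tA} =
  [6*t*exp(-5*t) + exp(-5*t), -3*t^2*exp(-5*t)/2 + 10*t*exp(-5*t), -9*t*exp(-5*t)]
  [0, exp(-5*t), 0]
  [4*t*exp(-5*t), -t^2*exp(-5*t) + 7*t*exp(-5*t), -6*t*exp(-5*t) + exp(-5*t)]

Strategy: write A = P · J · P⁻¹ where J is a Jordan canonical form, so e^{tA} = P · e^{tJ} · P⁻¹, and e^{tJ} can be computed block-by-block.

A has Jordan form
J =
  [-5,  1,  0]
  [ 0, -5,  1]
  [ 0,  0, -5]
(up to reordering of blocks).

Per-block formulas:
  For a 3×3 Jordan block J_3(-5): exp(t · J_3(-5)) = e^(-5t)·(I + t·N + (t^2/2)·N^2), where N is the 3×3 nilpotent shift.

After assembling e^{tJ} and conjugating by P, we get:

e^{tA} =
  [6*t*exp(-5*t) + exp(-5*t), -3*t^2*exp(-5*t)/2 + 10*t*exp(-5*t), -9*t*exp(-5*t)]
  [0, exp(-5*t), 0]
  [4*t*exp(-5*t), -t^2*exp(-5*t) + 7*t*exp(-5*t), -6*t*exp(-5*t) + exp(-5*t)]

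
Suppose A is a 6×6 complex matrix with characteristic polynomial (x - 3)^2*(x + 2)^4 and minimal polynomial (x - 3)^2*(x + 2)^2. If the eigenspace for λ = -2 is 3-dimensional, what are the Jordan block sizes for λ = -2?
Block sizes for λ = -2: [2, 1, 1]

Step 1 — from the characteristic polynomial, algebraic multiplicity of λ = -2 is 4. From dim ker(A − (-2)·I) = 3, there are exactly 3 Jordan blocks for λ = -2.
Step 2 — from the minimal polynomial, the factor (x + 2)^2 tells us the largest block for λ = -2 has size 2.
Step 3 — with total size 4, 3 blocks, and largest block 2, the block sizes (in nonincreasing order) are [2, 1, 1].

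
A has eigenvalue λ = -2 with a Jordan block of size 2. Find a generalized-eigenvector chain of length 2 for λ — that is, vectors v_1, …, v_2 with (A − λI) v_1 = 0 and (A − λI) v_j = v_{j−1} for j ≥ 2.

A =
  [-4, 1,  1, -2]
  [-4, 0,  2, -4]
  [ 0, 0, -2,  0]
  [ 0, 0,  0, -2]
A Jordan chain for λ = -2 of length 2:
v_1 = (-2, -4, 0, 0)ᵀ
v_2 = (1, 0, 0, 0)ᵀ

Let N = A − (-2)·I. We want v_2 with N^2 v_2 = 0 but N^1 v_2 ≠ 0; then v_{j-1} := N · v_j for j = 2, …, 2.

Pick v_2 = (1, 0, 0, 0)ᵀ.
Then v_1 = N · v_2 = (-2, -4, 0, 0)ᵀ.

Sanity check: (A − (-2)·I) v_1 = (0, 0, 0, 0)ᵀ = 0. ✓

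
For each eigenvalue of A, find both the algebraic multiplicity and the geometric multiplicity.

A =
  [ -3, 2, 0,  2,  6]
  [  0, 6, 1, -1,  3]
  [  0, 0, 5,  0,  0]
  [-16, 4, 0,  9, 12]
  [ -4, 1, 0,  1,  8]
λ = 5: alg = 5, geom = 3

Step 1 — factor the characteristic polynomial to read off the algebraic multiplicities:
  χ_A(x) = (x - 5)^5

Step 2 — compute geometric multiplicities via the rank-nullity identity g(λ) = n − rank(A − λI):
  rank(A − (5)·I) = 2, so dim ker(A − (5)·I) = n − 2 = 3

Summary:
  λ = 5: algebraic multiplicity = 5, geometric multiplicity = 3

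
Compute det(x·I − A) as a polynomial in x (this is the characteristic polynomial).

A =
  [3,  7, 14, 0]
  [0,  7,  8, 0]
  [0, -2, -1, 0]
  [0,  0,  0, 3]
x^4 - 12*x^3 + 54*x^2 - 108*x + 81

Expanding det(x·I − A) (e.g. by cofactor expansion or by noting that A is similar to its Jordan form J, which has the same characteristic polynomial as A) gives
  χ_A(x) = x^4 - 12*x^3 + 54*x^2 - 108*x + 81
which factors as (x - 3)^4. The eigenvalues (with algebraic multiplicities) are λ = 3 with multiplicity 4.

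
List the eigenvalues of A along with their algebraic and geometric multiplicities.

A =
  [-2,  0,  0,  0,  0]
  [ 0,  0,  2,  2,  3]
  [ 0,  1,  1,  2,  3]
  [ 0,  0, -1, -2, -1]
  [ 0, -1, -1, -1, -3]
λ = -2: alg = 1, geom = 1; λ = -1: alg = 4, geom = 2

Step 1 — factor the characteristic polynomial to read off the algebraic multiplicities:
  χ_A(x) = (x + 1)^4*(x + 2)

Step 2 — compute geometric multiplicities via the rank-nullity identity g(λ) = n − rank(A − λI):
  rank(A − (-2)·I) = 4, so dim ker(A − (-2)·I) = n − 4 = 1
  rank(A − (-1)·I) = 3, so dim ker(A − (-1)·I) = n − 3 = 2

Summary:
  λ = -2: algebraic multiplicity = 1, geometric multiplicity = 1
  λ = -1: algebraic multiplicity = 4, geometric multiplicity = 2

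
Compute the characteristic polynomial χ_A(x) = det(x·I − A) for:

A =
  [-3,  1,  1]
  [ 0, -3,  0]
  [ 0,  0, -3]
x^3 + 9*x^2 + 27*x + 27

Expanding det(x·I − A) (e.g. by cofactor expansion or by noting that A is similar to its Jordan form J, which has the same characteristic polynomial as A) gives
  χ_A(x) = x^3 + 9*x^2 + 27*x + 27
which factors as (x + 3)^3. The eigenvalues (with algebraic multiplicities) are λ = -3 with multiplicity 3.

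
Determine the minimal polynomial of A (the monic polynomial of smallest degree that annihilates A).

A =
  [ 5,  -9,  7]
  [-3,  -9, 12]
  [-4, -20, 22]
x^3 - 18*x^2 + 108*x - 216

The characteristic polynomial is χ_A(x) = (x - 6)^3, so the eigenvalues are known. The minimal polynomial is
  m_A(x) = Π_λ (x − λ)^{k_λ}
where k_λ is the size of the *largest* Jordan block for λ (equivalently, the smallest k with (A − λI)^k v = 0 for every generalised eigenvector v of λ).

  λ = 6: largest Jordan block has size 3, contributing (x − 6)^3

So m_A(x) = (x - 6)^3 = x^3 - 18*x^2 + 108*x - 216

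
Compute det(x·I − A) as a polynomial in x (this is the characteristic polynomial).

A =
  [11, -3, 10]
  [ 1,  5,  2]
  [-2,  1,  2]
x^3 - 18*x^2 + 108*x - 216

Expanding det(x·I − A) (e.g. by cofactor expansion or by noting that A is similar to its Jordan form J, which has the same characteristic polynomial as A) gives
  χ_A(x) = x^3 - 18*x^2 + 108*x - 216
which factors as (x - 6)^3. The eigenvalues (with algebraic multiplicities) are λ = 6 with multiplicity 3.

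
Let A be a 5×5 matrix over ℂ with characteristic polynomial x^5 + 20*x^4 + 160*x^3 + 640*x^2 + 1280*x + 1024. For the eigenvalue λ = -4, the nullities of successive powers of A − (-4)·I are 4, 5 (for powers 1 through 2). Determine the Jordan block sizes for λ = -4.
Block sizes for λ = -4: [2, 1, 1, 1]

From the dimensions of kernels of powers, the number of Jordan blocks of size at least j is d_j − d_{j−1} where d_j = dim ker(N^j) (with d_0 = 0). Computing the differences gives [4, 1].
The number of blocks of size exactly k is (#blocks of size ≥ k) − (#blocks of size ≥ k + 1), so the partition is: 3 block(s) of size 1, 1 block(s) of size 2.
In nonincreasing order the block sizes are [2, 1, 1, 1].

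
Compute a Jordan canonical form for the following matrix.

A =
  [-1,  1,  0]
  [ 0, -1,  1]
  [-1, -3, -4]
J_3(-2)

The characteristic polynomial is
  det(x·I − A) = x^3 + 6*x^2 + 12*x + 8 = (x + 2)^3

Eigenvalues and multiplicities (the geometric multiplicity of λ is n − rank(A − λI), which equals the number of Jordan blocks for λ):
  λ = -2: algebraic multiplicity = 3, geometric multiplicity = 1

Determining the block sizes for each eigenvalue:
  λ = -2: one block (gm = 1), so the single block has size am = 3 → block sizes [3]

Assembling the blocks gives a Jordan form
J =
  [-2,  1,  0]
  [ 0, -2,  1]
  [ 0,  0, -2]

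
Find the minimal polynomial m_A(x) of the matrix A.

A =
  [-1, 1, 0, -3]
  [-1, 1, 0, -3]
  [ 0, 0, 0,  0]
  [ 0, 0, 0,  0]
x^2

The characteristic polynomial is χ_A(x) = x^4, so the eigenvalues are known. The minimal polynomial is
  m_A(x) = Π_λ (x − λ)^{k_λ}
where k_λ is the size of the *largest* Jordan block for λ (equivalently, the smallest k with (A − λI)^k v = 0 for every generalised eigenvector v of λ).

  λ = 0: largest Jordan block has size 2, contributing (x − 0)^2

So m_A(x) = x^2 = x^2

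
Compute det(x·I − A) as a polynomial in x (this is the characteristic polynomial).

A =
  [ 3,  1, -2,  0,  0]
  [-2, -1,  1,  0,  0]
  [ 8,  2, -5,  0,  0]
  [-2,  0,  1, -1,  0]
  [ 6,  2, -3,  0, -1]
x^5 + 5*x^4 + 10*x^3 + 10*x^2 + 5*x + 1

Expanding det(x·I − A) (e.g. by cofactor expansion or by noting that A is similar to its Jordan form J, which has the same characteristic polynomial as A) gives
  χ_A(x) = x^5 + 5*x^4 + 10*x^3 + 10*x^2 + 5*x + 1
which factors as (x + 1)^5. The eigenvalues (with algebraic multiplicities) are λ = -1 with multiplicity 5.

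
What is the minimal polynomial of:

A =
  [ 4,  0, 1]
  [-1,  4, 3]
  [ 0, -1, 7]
x^3 - 15*x^2 + 75*x - 125

The characteristic polynomial is χ_A(x) = (x - 5)^3, so the eigenvalues are known. The minimal polynomial is
  m_A(x) = Π_λ (x − λ)^{k_λ}
where k_λ is the size of the *largest* Jordan block for λ (equivalently, the smallest k with (A − λI)^k v = 0 for every generalised eigenvector v of λ).

  λ = 5: largest Jordan block has size 3, contributing (x − 5)^3

So m_A(x) = (x - 5)^3 = x^3 - 15*x^2 + 75*x - 125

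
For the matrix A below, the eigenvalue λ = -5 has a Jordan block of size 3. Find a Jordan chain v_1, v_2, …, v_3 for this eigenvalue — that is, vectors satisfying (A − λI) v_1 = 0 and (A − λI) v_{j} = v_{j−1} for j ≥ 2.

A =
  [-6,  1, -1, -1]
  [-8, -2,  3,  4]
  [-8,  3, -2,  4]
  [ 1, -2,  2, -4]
A Jordan chain for λ = -5 of length 3:
v_1 = (1, 2, 2, -1)ᵀ
v_2 = (1, 3, 3, -2)ᵀ
v_3 = (0, 1, 0, 0)ᵀ

Let N = A − (-5)·I. We want v_3 with N^3 v_3 = 0 but N^2 v_3 ≠ 0; then v_{j-1} := N · v_j for j = 3, …, 2.

Pick v_3 = (0, 1, 0, 0)ᵀ.
Then v_2 = N · v_3 = (1, 3, 3, -2)ᵀ.
Then v_1 = N · v_2 = (1, 2, 2, -1)ᵀ.

Sanity check: (A − (-5)·I) v_1 = (0, 0, 0, 0)ᵀ = 0. ✓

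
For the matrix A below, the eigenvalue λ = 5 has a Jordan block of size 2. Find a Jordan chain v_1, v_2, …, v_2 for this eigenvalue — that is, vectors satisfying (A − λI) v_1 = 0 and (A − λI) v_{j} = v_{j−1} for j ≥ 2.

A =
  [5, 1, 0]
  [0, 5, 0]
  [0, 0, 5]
A Jordan chain for λ = 5 of length 2:
v_1 = (1, 0, 0)ᵀ
v_2 = (0, 1, 0)ᵀ

Let N = A − (5)·I. We want v_2 with N^2 v_2 = 0 but N^1 v_2 ≠ 0; then v_{j-1} := N · v_j for j = 2, …, 2.

Pick v_2 = (0, 1, 0)ᵀ.
Then v_1 = N · v_2 = (1, 0, 0)ᵀ.

Sanity check: (A − (5)·I) v_1 = (0, 0, 0)ᵀ = 0. ✓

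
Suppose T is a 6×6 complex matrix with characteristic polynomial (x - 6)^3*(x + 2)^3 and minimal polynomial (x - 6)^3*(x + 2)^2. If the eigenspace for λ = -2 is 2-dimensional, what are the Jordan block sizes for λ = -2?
Block sizes for λ = -2: [2, 1]

Step 1 — from the characteristic polynomial, algebraic multiplicity of λ = -2 is 3. From dim ker(T − (-2)·I) = 2, there are exactly 2 Jordan blocks for λ = -2.
Step 2 — from the minimal polynomial, the factor (x + 2)^2 tells us the largest block for λ = -2 has size 2.
Step 3 — with total size 3, 2 blocks, and largest block 2, the block sizes (in nonincreasing order) are [2, 1].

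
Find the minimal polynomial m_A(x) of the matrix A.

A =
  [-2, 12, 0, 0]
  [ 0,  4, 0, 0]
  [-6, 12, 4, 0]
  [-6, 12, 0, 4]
x^2 - 2*x - 8

The characteristic polynomial is χ_A(x) = (x - 4)^3*(x + 2), so the eigenvalues are known. The minimal polynomial is
  m_A(x) = Π_λ (x − λ)^{k_λ}
where k_λ is the size of the *largest* Jordan block for λ (equivalently, the smallest k with (A − λI)^k v = 0 for every generalised eigenvector v of λ).

  λ = -2: largest Jordan block has size 1, contributing (x + 2)
  λ = 4: largest Jordan block has size 1, contributing (x − 4)

So m_A(x) = (x - 4)*(x + 2) = x^2 - 2*x - 8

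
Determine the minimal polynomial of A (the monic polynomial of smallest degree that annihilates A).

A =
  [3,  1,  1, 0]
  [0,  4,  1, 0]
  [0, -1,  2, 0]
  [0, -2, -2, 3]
x^2 - 6*x + 9

The characteristic polynomial is χ_A(x) = (x - 3)^4, so the eigenvalues are known. The minimal polynomial is
  m_A(x) = Π_λ (x − λ)^{k_λ}
where k_λ is the size of the *largest* Jordan block for λ (equivalently, the smallest k with (A − λI)^k v = 0 for every generalised eigenvector v of λ).

  λ = 3: largest Jordan block has size 2, contributing (x − 3)^2

So m_A(x) = (x - 3)^2 = x^2 - 6*x + 9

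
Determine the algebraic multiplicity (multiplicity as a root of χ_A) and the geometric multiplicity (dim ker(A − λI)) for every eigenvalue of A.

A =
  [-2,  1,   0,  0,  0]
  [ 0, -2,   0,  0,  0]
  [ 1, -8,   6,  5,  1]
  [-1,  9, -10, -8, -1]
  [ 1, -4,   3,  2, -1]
λ = -2: alg = 2, geom = 1; λ = -1: alg = 3, geom = 1

Step 1 — factor the characteristic polynomial to read off the algebraic multiplicities:
  χ_A(x) = (x + 1)^3*(x + 2)^2

Step 2 — compute geometric multiplicities via the rank-nullity identity g(λ) = n − rank(A − λI):
  rank(A − (-2)·I) = 4, so dim ker(A − (-2)·I) = n − 4 = 1
  rank(A − (-1)·I) = 4, so dim ker(A − (-1)·I) = n − 4 = 1

Summary:
  λ = -2: algebraic multiplicity = 2, geometric multiplicity = 1
  λ = -1: algebraic multiplicity = 3, geometric multiplicity = 1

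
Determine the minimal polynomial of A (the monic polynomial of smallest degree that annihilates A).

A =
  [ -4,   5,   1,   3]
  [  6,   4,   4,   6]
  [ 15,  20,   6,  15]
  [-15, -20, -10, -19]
x^3 + 9*x^2 + 24*x + 16

The characteristic polynomial is χ_A(x) = (x + 1)*(x + 4)^3, so the eigenvalues are known. The minimal polynomial is
  m_A(x) = Π_λ (x − λ)^{k_λ}
where k_λ is the size of the *largest* Jordan block for λ (equivalently, the smallest k with (A − λI)^k v = 0 for every generalised eigenvector v of λ).

  λ = -4: largest Jordan block has size 2, contributing (x + 4)^2
  λ = -1: largest Jordan block has size 1, contributing (x + 1)

So m_A(x) = (x + 1)*(x + 4)^2 = x^3 + 9*x^2 + 24*x + 16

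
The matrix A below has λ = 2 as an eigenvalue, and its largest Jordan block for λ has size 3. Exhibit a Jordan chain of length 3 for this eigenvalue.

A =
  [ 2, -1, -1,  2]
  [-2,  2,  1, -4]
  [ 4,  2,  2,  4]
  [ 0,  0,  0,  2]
A Jordan chain for λ = 2 of length 3:
v_1 = (-2, 4, -4, 0)ᵀ
v_2 = (0, -2, 4, 0)ᵀ
v_3 = (1, 0, 0, 0)ᵀ

Let N = A − (2)·I. We want v_3 with N^3 v_3 = 0 but N^2 v_3 ≠ 0; then v_{j-1} := N · v_j for j = 3, …, 2.

Pick v_3 = (1, 0, 0, 0)ᵀ.
Then v_2 = N · v_3 = (0, -2, 4, 0)ᵀ.
Then v_1 = N · v_2 = (-2, 4, -4, 0)ᵀ.

Sanity check: (A − (2)·I) v_1 = (0, 0, 0, 0)ᵀ = 0. ✓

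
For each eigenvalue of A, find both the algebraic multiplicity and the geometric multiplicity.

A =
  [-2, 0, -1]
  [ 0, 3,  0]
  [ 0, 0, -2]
λ = -2: alg = 2, geom = 1; λ = 3: alg = 1, geom = 1

Step 1 — factor the characteristic polynomial to read off the algebraic multiplicities:
  χ_A(x) = (x - 3)*(x + 2)^2

Step 2 — compute geometric multiplicities via the rank-nullity identity g(λ) = n − rank(A − λI):
  rank(A − (-2)·I) = 2, so dim ker(A − (-2)·I) = n − 2 = 1
  rank(A − (3)·I) = 2, so dim ker(A − (3)·I) = n − 2 = 1

Summary:
  λ = -2: algebraic multiplicity = 2, geometric multiplicity = 1
  λ = 3: algebraic multiplicity = 1, geometric multiplicity = 1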